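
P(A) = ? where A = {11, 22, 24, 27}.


|A| = 4, so |P(A)| = 2^4 = 16
Enumerate subsets by cardinality (0 to 4):
∅, {11}, {22}, {24}, {27}, {11, 22}, {11, 24}, {11, 27}, {22, 24}, {22, 27}, {24, 27}, {11, 22, 24}, {11, 22, 27}, {11, 24, 27}, {22, 24, 27}, {11, 22, 24, 27}

P(A) has 16 subsets: ∅, {11}, {22}, {24}, {27}, {11, 22}, {11, 24}, {11, 27}, {22, 24}, {22, 27}, {24, 27}, {11, 22, 24}, {11, 22, 27}, {11, 24, 27}, {22, 24, 27}, {11, 22, 24, 27}


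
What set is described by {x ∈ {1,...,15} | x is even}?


Checking each candidate:
Condition: even numbers in {1,...,15}
Result = {2, 4, 6, 8, 10, 12, 14}

{2, 4, 6, 8, 10, 12, 14}


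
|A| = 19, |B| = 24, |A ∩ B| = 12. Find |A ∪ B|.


|A ∪ B| = |A| + |B| - |A ∩ B|
= 19 + 24 - 12
= 31

|A ∪ B| = 31


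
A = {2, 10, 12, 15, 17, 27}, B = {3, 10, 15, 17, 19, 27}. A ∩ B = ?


A ∩ B = elements in both A and B
A = {2, 10, 12, 15, 17, 27}
B = {3, 10, 15, 17, 19, 27}
A ∩ B = {10, 15, 17, 27}

A ∩ B = {10, 15, 17, 27}


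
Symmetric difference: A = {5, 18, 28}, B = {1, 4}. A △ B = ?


A △ B = (A \ B) ∪ (B \ A) = elements in exactly one of A or B
A \ B = {5, 18, 28}
B \ A = {1, 4}
A △ B = {1, 4, 5, 18, 28}

A △ B = {1, 4, 5, 18, 28}


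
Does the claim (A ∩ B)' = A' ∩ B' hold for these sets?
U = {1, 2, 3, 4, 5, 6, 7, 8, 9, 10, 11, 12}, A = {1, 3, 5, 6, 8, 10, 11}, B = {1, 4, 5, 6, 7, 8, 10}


LHS: A ∩ B = {1, 5, 6, 8, 10}
(A ∩ B)' = U \ (A ∩ B) = {2, 3, 4, 7, 9, 11, 12}
A' = {2, 4, 7, 9, 12}, B' = {2, 3, 9, 11, 12}
Claimed RHS: A' ∩ B' = {2, 9, 12}
Identity is INVALID: LHS = {2, 3, 4, 7, 9, 11, 12} but the RHS claimed here equals {2, 9, 12}. The correct form is (A ∩ B)' = A' ∪ B'.

Identity is invalid: (A ∩ B)' = {2, 3, 4, 7, 9, 11, 12} but A' ∩ B' = {2, 9, 12}. The correct De Morgan law is (A ∩ B)' = A' ∪ B'.


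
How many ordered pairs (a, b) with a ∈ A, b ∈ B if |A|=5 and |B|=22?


|A × B| = |A| × |B|
= 5 × 22
= 110

|A × B| = 110


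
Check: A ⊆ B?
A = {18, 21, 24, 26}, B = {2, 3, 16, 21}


A ⊆ B means every element of A is in B.
Elements in A not in B: {18, 24, 26}
So A ⊄ B.

No, A ⊄ B


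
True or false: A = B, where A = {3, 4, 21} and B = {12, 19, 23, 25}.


Two sets are equal iff they have exactly the same elements.
A = {3, 4, 21}
B = {12, 19, 23, 25}
Differences: {3, 4, 12, 19, 21, 23, 25}
A ≠ B

No, A ≠ B


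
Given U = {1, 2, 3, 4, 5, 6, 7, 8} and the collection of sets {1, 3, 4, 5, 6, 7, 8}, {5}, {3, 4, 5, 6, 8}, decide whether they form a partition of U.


A partition requires: (1) non-empty parts, (2) pairwise disjoint, (3) union = U
Parts: {1, 3, 4, 5, 6, 7, 8}, {5}, {3, 4, 5, 6, 8}
Union of parts: {1, 3, 4, 5, 6, 7, 8}
U = {1, 2, 3, 4, 5, 6, 7, 8}
All non-empty? True
Pairwise disjoint? False
Covers U? False

No, not a valid partition


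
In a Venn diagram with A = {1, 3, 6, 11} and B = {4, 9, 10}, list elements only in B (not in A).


A = {1, 3, 6, 11}
B = {4, 9, 10}
Region: only in B (not in A)
Elements: {4, 9, 10}

Elements only in B (not in A): {4, 9, 10}


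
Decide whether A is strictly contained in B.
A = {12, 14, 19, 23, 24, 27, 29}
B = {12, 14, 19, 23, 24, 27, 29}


A ⊂ B requires: A ⊆ B AND A ≠ B.
A ⊆ B? Yes
A = B? Yes
A = B, so A is not a PROPER subset.

No, A is not a proper subset of B


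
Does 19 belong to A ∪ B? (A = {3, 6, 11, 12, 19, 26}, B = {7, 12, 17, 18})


A = {3, 6, 11, 12, 19, 26}, B = {7, 12, 17, 18}
A ∪ B = all elements in A or B
A ∪ B = {3, 6, 7, 11, 12, 17, 18, 19, 26}
Checking if 19 ∈ A ∪ B
19 is in A ∪ B → True

19 ∈ A ∪ B


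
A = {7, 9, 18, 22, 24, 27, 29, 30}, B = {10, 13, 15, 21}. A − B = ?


A \ B = elements in A but not in B
A = {7, 9, 18, 22, 24, 27, 29, 30}
B = {10, 13, 15, 21}
Remove from A any elements in B
A \ B = {7, 9, 18, 22, 24, 27, 29, 30}

A \ B = {7, 9, 18, 22, 24, 27, 29, 30}


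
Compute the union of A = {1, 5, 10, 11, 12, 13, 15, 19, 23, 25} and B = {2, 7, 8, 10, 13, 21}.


A ∪ B = all elements in A or B (or both)
A = {1, 5, 10, 11, 12, 13, 15, 19, 23, 25}
B = {2, 7, 8, 10, 13, 21}
A ∪ B = {1, 2, 5, 7, 8, 10, 11, 12, 13, 15, 19, 21, 23, 25}

A ∪ B = {1, 2, 5, 7, 8, 10, 11, 12, 13, 15, 19, 21, 23, 25}


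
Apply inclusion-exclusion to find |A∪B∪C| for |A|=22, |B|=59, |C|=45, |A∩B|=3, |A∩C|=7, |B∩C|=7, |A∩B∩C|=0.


|A∪B∪C| = |A|+|B|+|C| - |A∩B|-|A∩C|-|B∩C| + |A∩B∩C|
= 22+59+45 - 3-7-7 + 0
= 126 - 17 + 0
= 109

|A ∪ B ∪ C| = 109


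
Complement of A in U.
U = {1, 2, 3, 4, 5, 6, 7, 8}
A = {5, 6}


Aᶜ = U \ A = elements in U but not in A
U = {1, 2, 3, 4, 5, 6, 7, 8}
A = {5, 6}
Aᶜ = {1, 2, 3, 4, 7, 8}

Aᶜ = {1, 2, 3, 4, 7, 8}


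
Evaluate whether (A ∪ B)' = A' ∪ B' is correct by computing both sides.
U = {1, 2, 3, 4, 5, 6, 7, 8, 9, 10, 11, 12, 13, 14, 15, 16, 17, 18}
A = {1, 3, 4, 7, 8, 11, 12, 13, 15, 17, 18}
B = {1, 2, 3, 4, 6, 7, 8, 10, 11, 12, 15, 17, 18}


LHS: A ∪ B = {1, 2, 3, 4, 6, 7, 8, 10, 11, 12, 13, 15, 17, 18}
(A ∪ B)' = U \ (A ∪ B) = {5, 9, 14, 16}
A' = {2, 5, 6, 9, 10, 14, 16}, B' = {5, 9, 13, 14, 16}
Claimed RHS: A' ∪ B' = {2, 5, 6, 9, 10, 13, 14, 16}
Identity is INVALID: LHS = {5, 9, 14, 16} but the RHS claimed here equals {2, 5, 6, 9, 10, 13, 14, 16}. The correct form is (A ∪ B)' = A' ∩ B'.

Identity is invalid: (A ∪ B)' = {5, 9, 14, 16} but A' ∪ B' = {2, 5, 6, 9, 10, 13, 14, 16}. The correct De Morgan law is (A ∪ B)' = A' ∩ B'.


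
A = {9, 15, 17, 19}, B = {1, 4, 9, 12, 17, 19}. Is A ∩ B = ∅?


Disjoint means A ∩ B = ∅.
A ∩ B = {9, 17, 19}
A ∩ B ≠ ∅, so A and B are NOT disjoint.

No, A and B are not disjoint (A ∩ B = {9, 17, 19})


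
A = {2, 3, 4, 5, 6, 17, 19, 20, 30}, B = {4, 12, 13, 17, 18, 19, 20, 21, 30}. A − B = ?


A \ B = elements in A but not in B
A = {2, 3, 4, 5, 6, 17, 19, 20, 30}
B = {4, 12, 13, 17, 18, 19, 20, 21, 30}
Remove from A any elements in B
A \ B = {2, 3, 5, 6}

A \ B = {2, 3, 5, 6}


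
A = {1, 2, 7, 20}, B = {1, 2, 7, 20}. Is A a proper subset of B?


A ⊂ B requires: A ⊆ B AND A ≠ B.
A ⊆ B? Yes
A = B? Yes
A = B, so A is not a PROPER subset.

No, A is not a proper subset of B


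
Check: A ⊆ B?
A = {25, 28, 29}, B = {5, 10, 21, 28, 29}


A ⊆ B means every element of A is in B.
Elements in A not in B: {25}
So A ⊄ B.

No, A ⊄ B


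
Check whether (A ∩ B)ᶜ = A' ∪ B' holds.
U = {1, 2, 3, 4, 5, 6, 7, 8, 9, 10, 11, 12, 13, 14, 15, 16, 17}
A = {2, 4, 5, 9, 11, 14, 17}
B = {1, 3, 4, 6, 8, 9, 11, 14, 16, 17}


LHS: A ∩ B = {4, 9, 11, 14, 17}
(A ∩ B)' = U \ (A ∩ B) = {1, 2, 3, 5, 6, 7, 8, 10, 12, 13, 15, 16}
A' = {1, 3, 6, 7, 8, 10, 12, 13, 15, 16}, B' = {2, 5, 7, 10, 12, 13, 15}
Claimed RHS: A' ∪ B' = {1, 2, 3, 5, 6, 7, 8, 10, 12, 13, 15, 16}
Identity is VALID: LHS = RHS = {1, 2, 3, 5, 6, 7, 8, 10, 12, 13, 15, 16} ✓

Identity is valid. (A ∩ B)' = A' ∪ B' = {1, 2, 3, 5, 6, 7, 8, 10, 12, 13, 15, 16}


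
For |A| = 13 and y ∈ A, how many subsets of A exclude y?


Subsets of A avoiding y are subsets of A \ {y}, which has 12 elements.
Count = 2^(n-1) = 2^12
= 4096

Number of subsets avoiding y = 4096


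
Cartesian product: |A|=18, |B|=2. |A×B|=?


|A × B| = |A| × |B|
= 18 × 2
= 36

|A × B| = 36


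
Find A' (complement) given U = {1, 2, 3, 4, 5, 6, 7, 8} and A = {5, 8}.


Aᶜ = U \ A = elements in U but not in A
U = {1, 2, 3, 4, 5, 6, 7, 8}
A = {5, 8}
Aᶜ = {1, 2, 3, 4, 6, 7}

Aᶜ = {1, 2, 3, 4, 6, 7}


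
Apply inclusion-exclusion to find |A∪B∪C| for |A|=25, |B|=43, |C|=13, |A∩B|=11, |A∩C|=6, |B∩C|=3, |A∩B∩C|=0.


|A∪B∪C| = |A|+|B|+|C| - |A∩B|-|A∩C|-|B∩C| + |A∩B∩C|
= 25+43+13 - 11-6-3 + 0
= 81 - 20 + 0
= 61

|A ∪ B ∪ C| = 61


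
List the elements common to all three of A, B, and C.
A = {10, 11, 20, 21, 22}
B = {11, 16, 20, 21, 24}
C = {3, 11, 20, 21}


A ∩ B = {11, 20, 21}
(A ∩ B) ∩ C = {11, 20, 21}

A ∩ B ∩ C = {11, 20, 21}


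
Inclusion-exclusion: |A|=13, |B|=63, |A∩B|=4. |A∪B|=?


|A ∪ B| = |A| + |B| - |A ∩ B|
= 13 + 63 - 4
= 72

|A ∪ B| = 72


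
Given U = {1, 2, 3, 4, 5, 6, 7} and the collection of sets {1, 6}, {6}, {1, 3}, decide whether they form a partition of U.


A partition requires: (1) non-empty parts, (2) pairwise disjoint, (3) union = U
Parts: {1, 6}, {6}, {1, 3}
Union of parts: {1, 3, 6}
U = {1, 2, 3, 4, 5, 6, 7}
All non-empty? True
Pairwise disjoint? False
Covers U? False

No, not a valid partition


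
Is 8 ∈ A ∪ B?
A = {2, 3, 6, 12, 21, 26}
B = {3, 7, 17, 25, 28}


A = {2, 3, 6, 12, 21, 26}, B = {3, 7, 17, 25, 28}
A ∪ B = all elements in A or B
A ∪ B = {2, 3, 6, 7, 12, 17, 21, 25, 26, 28}
Checking if 8 ∈ A ∪ B
8 is not in A ∪ B → False

8 ∉ A ∪ B


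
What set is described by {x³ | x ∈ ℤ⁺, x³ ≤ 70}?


Checking each candidate:
Condition: positive perfect cubes ≤ 70
Result = {1, 8, 27, 64}

{1, 8, 27, 64}


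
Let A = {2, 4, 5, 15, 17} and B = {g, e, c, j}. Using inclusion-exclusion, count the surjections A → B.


n = |A| = 5, k = |B| = 4. Surjections via inclusion-exclusion:
S(n,k) = Σ(-1)^i × C(k,i) × (k-i)^n, i=0 to k
i=0: (-1)^0×C(4,0)×4^5 = 1024
i=1: (-1)^1×C(4,1)×3^5 = -972
i=2: (-1)^2×C(4,2)×2^5 = 192
i=3: (-1)^3×C(4,3)×1^5 = -4
i=4: (-1)^4×C(4,4)×0^5 = 0
Total = 240

Number of surjections = 240


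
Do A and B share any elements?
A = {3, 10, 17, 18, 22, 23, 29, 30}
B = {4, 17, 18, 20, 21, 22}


Disjoint means A ∩ B = ∅.
A ∩ B = {17, 18, 22}
A ∩ B ≠ ∅, so A and B are NOT disjoint.

Yes — A and B share the element(s) of A ∩ B = {17, 18, 22}, so they are not disjoint


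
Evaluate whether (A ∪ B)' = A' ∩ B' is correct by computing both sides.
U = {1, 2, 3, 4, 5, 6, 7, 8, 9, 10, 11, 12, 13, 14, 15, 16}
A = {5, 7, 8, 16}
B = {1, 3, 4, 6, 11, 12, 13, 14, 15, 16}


LHS: A ∪ B = {1, 3, 4, 5, 6, 7, 8, 11, 12, 13, 14, 15, 16}
(A ∪ B)' = U \ (A ∪ B) = {2, 9, 10}
A' = {1, 2, 3, 4, 6, 9, 10, 11, 12, 13, 14, 15}, B' = {2, 5, 7, 8, 9, 10}
Claimed RHS: A' ∩ B' = {2, 9, 10}
Identity is VALID: LHS = RHS = {2, 9, 10} ✓

Identity is valid. (A ∪ B)' = A' ∩ B' = {2, 9, 10}


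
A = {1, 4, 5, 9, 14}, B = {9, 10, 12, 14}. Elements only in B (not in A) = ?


A = {1, 4, 5, 9, 14}
B = {9, 10, 12, 14}
Region: only in B (not in A)
Elements: {10, 12}

Elements only in B (not in A): {10, 12}


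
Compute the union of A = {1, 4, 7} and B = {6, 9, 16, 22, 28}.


A ∪ B = all elements in A or B (or both)
A = {1, 4, 7}
B = {6, 9, 16, 22, 28}
A ∪ B = {1, 4, 6, 7, 9, 16, 22, 28}

A ∪ B = {1, 4, 6, 7, 9, 16, 22, 28}


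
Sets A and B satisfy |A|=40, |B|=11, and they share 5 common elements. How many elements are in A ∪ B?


|A ∪ B| = |A| + |B| - |A ∩ B|
= 40 + 11 - 5
= 46

|A ∪ B| = 46


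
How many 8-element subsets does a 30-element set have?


C(n,k) = n! / (k!(n-k)!)
C(30,8) = 30! / (8!22!)
= 5852925

C(30,8) = 5852925


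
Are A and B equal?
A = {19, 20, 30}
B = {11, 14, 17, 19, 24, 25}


Two sets are equal iff they have exactly the same elements.
A = {19, 20, 30}
B = {11, 14, 17, 19, 24, 25}
Differences: {11, 14, 17, 20, 24, 25, 30}
A ≠ B

No, A ≠ B


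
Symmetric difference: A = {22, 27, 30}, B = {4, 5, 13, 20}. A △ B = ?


A △ B = (A \ B) ∪ (B \ A) = elements in exactly one of A or B
A \ B = {22, 27, 30}
B \ A = {4, 5, 13, 20}
A △ B = {4, 5, 13, 20, 22, 27, 30}

A △ B = {4, 5, 13, 20, 22, 27, 30}


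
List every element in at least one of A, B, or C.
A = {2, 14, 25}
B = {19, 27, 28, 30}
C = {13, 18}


A ∪ B = {2, 14, 19, 25, 27, 28, 30}
(A ∪ B) ∪ C = {2, 13, 14, 18, 19, 25, 27, 28, 30}

A ∪ B ∪ C = {2, 13, 14, 18, 19, 25, 27, 28, 30}


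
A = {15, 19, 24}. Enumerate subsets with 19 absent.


A subset of A that omits 19 is a subset of A \ {19}, so there are 2^(n-1) = 2^2 = 4 of them.
Subsets excluding 19: ∅, {15}, {24}, {15, 24}

Subsets excluding 19 (4 total): ∅, {15}, {24}, {15, 24}


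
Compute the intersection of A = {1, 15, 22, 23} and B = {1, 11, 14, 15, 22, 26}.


A ∩ B = elements in both A and B
A = {1, 15, 22, 23}
B = {1, 11, 14, 15, 22, 26}
A ∩ B = {1, 15, 22}

A ∩ B = {1, 15, 22}


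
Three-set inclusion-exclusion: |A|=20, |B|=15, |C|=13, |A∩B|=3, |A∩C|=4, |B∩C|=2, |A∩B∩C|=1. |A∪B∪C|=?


|A∪B∪C| = |A|+|B|+|C| - |A∩B|-|A∩C|-|B∩C| + |A∩B∩C|
= 20+15+13 - 3-4-2 + 1
= 48 - 9 + 1
= 40

|A ∪ B ∪ C| = 40


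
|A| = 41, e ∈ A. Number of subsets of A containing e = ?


Subsets of A containing e correspond to subsets of A \ {e}, which has 40 elements.
Count = 2^(n-1) = 2^40
= 1099511627776

Number of subsets containing e = 1099511627776


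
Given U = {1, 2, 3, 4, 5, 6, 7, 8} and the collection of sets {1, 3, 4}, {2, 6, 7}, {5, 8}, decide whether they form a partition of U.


A partition requires: (1) non-empty parts, (2) pairwise disjoint, (3) union = U
Parts: {1, 3, 4}, {2, 6, 7}, {5, 8}
Union of parts: {1, 2, 3, 4, 5, 6, 7, 8}
U = {1, 2, 3, 4, 5, 6, 7, 8}
All non-empty? True
Pairwise disjoint? True
Covers U? True

Yes, valid partition


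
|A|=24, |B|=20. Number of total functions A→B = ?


Each of |A| = 24 inputs maps to any of |B| = 20 outputs.
# functions = |B|^|A| = 20^24
= 16777216000000000000000000000000

Number of functions = 16777216000000000000000000000000


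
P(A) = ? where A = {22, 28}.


|A| = 2, so |P(A)| = 2^2 = 4
Enumerate subsets by cardinality (0 to 2):
∅, {22}, {28}, {22, 28}

P(A) has 4 subsets: ∅, {22}, {28}, {22, 28}


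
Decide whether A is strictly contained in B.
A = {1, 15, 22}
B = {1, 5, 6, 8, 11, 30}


A ⊂ B requires: A ⊆ B AND A ≠ B.
A ⊆ B? No
A ⊄ B, so A is not a proper subset.

No, A is not a proper subset of B


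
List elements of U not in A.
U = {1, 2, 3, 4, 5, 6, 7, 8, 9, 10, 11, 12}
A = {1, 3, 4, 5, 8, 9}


Aᶜ = U \ A = elements in U but not in A
U = {1, 2, 3, 4, 5, 6, 7, 8, 9, 10, 11, 12}
A = {1, 3, 4, 5, 8, 9}
Aᶜ = {2, 6, 7, 10, 11, 12}

Aᶜ = {2, 6, 7, 10, 11, 12}


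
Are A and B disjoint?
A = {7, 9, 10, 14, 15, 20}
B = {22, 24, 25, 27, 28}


Disjoint means A ∩ B = ∅.
A ∩ B = ∅
A ∩ B = ∅, so A and B are disjoint.

Yes, A and B are disjoint


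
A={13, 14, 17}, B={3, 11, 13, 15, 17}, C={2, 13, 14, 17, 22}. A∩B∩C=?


A ∩ B = {13, 17}
(A ∩ B) ∩ C = {13, 17}

A ∩ B ∩ C = {13, 17}


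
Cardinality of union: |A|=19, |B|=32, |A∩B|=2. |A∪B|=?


|A ∪ B| = |A| + |B| - |A ∩ B|
= 19 + 32 - 2
= 49

|A ∪ B| = 49


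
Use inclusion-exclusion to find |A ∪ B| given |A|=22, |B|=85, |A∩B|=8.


|A ∪ B| = |A| + |B| - |A ∩ B|
= 22 + 85 - 8
= 99

|A ∪ B| = 99


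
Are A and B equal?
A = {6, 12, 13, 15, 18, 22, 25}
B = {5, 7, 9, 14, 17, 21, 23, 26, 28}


Two sets are equal iff they have exactly the same elements.
A = {6, 12, 13, 15, 18, 22, 25}
B = {5, 7, 9, 14, 17, 21, 23, 26, 28}
Differences: {5, 6, 7, 9, 12, 13, 14, 15, 17, 18, 21, 22, 23, 25, 26, 28}
A ≠ B

No, A ≠ B


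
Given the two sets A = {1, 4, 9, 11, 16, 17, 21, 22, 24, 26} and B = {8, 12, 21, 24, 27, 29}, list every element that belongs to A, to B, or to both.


A ∪ B = all elements in A or B (or both)
A = {1, 4, 9, 11, 16, 17, 21, 22, 24, 26}
B = {8, 12, 21, 24, 27, 29}
A ∪ B = {1, 4, 8, 9, 11, 12, 16, 17, 21, 22, 24, 26, 27, 29}

A ∪ B = {1, 4, 8, 9, 11, 12, 16, 17, 21, 22, 24, 26, 27, 29}


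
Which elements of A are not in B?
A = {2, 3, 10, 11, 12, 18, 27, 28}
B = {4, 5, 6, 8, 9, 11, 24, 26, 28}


A \ B = elements in A but not in B
A = {2, 3, 10, 11, 12, 18, 27, 28}
B = {4, 5, 6, 8, 9, 11, 24, 26, 28}
Remove from A any elements in B
A \ B = {2, 3, 10, 12, 18, 27}

A \ B = {2, 3, 10, 12, 18, 27}


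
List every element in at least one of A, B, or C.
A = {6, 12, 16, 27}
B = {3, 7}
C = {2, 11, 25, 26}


A ∪ B = {3, 6, 7, 12, 16, 27}
(A ∪ B) ∪ C = {2, 3, 6, 7, 11, 12, 16, 25, 26, 27}

A ∪ B ∪ C = {2, 3, 6, 7, 11, 12, 16, 25, 26, 27}


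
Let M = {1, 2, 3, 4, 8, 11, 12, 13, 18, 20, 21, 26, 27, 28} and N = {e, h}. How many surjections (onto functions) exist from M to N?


n = |M| = 14, k = |N| = 2. Surjections via inclusion-exclusion:
S(n,k) = Σ(-1)^i × C(k,i) × (k-i)^n, i=0 to k
i=0: (-1)^0×C(2,0)×2^14 = 16384
i=1: (-1)^1×C(2,1)×1^14 = -2
i=2: (-1)^2×C(2,2)×0^14 = 0
Total = 16382

Number of surjections = 16382


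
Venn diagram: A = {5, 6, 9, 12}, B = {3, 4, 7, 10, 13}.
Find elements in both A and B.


A = {5, 6, 9, 12}
B = {3, 4, 7, 10, 13}
Region: in both A and B
Elements: ∅

Elements in both A and B: ∅


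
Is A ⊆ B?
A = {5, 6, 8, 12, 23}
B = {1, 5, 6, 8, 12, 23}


A ⊆ B means every element of A is in B.
All elements of A are in B.
So A ⊆ B.

Yes, A ⊆ B


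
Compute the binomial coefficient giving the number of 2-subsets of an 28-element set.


C(n,k) = n! / (k!(n-k)!)
C(28,2) = 28! / (2!26!)
= 378

C(28,2) = 378


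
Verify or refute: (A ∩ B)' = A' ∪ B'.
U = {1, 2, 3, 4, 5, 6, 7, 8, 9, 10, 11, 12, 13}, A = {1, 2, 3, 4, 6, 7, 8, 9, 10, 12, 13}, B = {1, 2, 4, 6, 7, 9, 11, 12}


LHS: A ∩ B = {1, 2, 4, 6, 7, 9, 12}
(A ∩ B)' = U \ (A ∩ B) = {3, 5, 8, 10, 11, 13}
A' = {5, 11}, B' = {3, 5, 8, 10, 13}
Claimed RHS: A' ∪ B' = {3, 5, 8, 10, 11, 13}
Identity is VALID: LHS = RHS = {3, 5, 8, 10, 11, 13} ✓

Identity is valid. (A ∩ B)' = A' ∪ B' = {3, 5, 8, 10, 11, 13}


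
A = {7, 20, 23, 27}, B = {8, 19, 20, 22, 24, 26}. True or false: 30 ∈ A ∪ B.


A = {7, 20, 23, 27}, B = {8, 19, 20, 22, 24, 26}
A ∪ B = all elements in A or B
A ∪ B = {7, 8, 19, 20, 22, 23, 24, 26, 27}
Checking if 30 ∈ A ∪ B
30 is not in A ∪ B → False

30 ∉ A ∪ B


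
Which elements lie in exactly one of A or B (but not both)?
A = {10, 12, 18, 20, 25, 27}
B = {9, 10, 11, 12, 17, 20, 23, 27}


A △ B = (A \ B) ∪ (B \ A) = elements in exactly one of A or B
A \ B = {18, 25}
B \ A = {9, 11, 17, 23}
A △ B = {9, 11, 17, 18, 23, 25}

A △ B = {9, 11, 17, 18, 23, 25}


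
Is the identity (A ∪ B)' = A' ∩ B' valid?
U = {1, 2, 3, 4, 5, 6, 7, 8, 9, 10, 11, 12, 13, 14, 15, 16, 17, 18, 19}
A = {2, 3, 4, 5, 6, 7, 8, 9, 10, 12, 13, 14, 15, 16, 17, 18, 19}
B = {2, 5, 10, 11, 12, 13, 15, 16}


LHS: A ∪ B = {2, 3, 4, 5, 6, 7, 8, 9, 10, 11, 12, 13, 14, 15, 16, 17, 18, 19}
(A ∪ B)' = U \ (A ∪ B) = {1}
A' = {1, 11}, B' = {1, 3, 4, 6, 7, 8, 9, 14, 17, 18, 19}
Claimed RHS: A' ∩ B' = {1}
Identity is VALID: LHS = RHS = {1} ✓

Identity is valid. (A ∪ B)' = A' ∩ B' = {1}


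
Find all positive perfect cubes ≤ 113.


Checking each candidate:
Condition: positive perfect cubes ≤ 113
Result = {1, 8, 27, 64}

{1, 8, 27, 64}


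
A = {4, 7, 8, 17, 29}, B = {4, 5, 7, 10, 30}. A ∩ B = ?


A ∩ B = elements in both A and B
A = {4, 7, 8, 17, 29}
B = {4, 5, 7, 10, 30}
A ∩ B = {4, 7}

A ∩ B = {4, 7}


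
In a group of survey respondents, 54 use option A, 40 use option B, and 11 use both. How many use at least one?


|A ∪ B| = |A| + |B| - |A ∩ B|
= 54 + 40 - 11
= 83

|A ∪ B| = 83


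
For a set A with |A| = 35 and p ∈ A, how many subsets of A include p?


Subsets of A containing p correspond to subsets of A \ {p}, which has 34 elements.
Count = 2^(n-1) = 2^34
= 17179869184

Number of subsets containing p = 17179869184


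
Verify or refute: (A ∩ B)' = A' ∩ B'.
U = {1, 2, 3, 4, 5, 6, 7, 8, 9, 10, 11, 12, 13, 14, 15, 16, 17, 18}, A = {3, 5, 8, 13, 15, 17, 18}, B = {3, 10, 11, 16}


LHS: A ∩ B = {3}
(A ∩ B)' = U \ (A ∩ B) = {1, 2, 4, 5, 6, 7, 8, 9, 10, 11, 12, 13, 14, 15, 16, 17, 18}
A' = {1, 2, 4, 6, 7, 9, 10, 11, 12, 14, 16}, B' = {1, 2, 4, 5, 6, 7, 8, 9, 12, 13, 14, 15, 17, 18}
Claimed RHS: A' ∩ B' = {1, 2, 4, 6, 7, 9, 12, 14}
Identity is INVALID: LHS = {1, 2, 4, 5, 6, 7, 8, 9, 10, 11, 12, 13, 14, 15, 16, 17, 18} but the RHS claimed here equals {1, 2, 4, 6, 7, 9, 12, 14}. The correct form is (A ∩ B)' = A' ∪ B'.

Identity is invalid: (A ∩ B)' = {1, 2, 4, 5, 6, 7, 8, 9, 10, 11, 12, 13, 14, 15, 16, 17, 18} but A' ∩ B' = {1, 2, 4, 6, 7, 9, 12, 14}. The correct De Morgan law is (A ∩ B)' = A' ∪ B'.


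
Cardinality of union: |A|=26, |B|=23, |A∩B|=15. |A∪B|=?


|A ∪ B| = |A| + |B| - |A ∩ B|
= 26 + 23 - 15
= 34

|A ∪ B| = 34


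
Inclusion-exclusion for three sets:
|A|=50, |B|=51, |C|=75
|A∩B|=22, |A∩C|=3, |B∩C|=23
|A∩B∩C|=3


|A∪B∪C| = |A|+|B|+|C| - |A∩B|-|A∩C|-|B∩C| + |A∩B∩C|
= 50+51+75 - 22-3-23 + 3
= 176 - 48 + 3
= 131

|A ∪ B ∪ C| = 131


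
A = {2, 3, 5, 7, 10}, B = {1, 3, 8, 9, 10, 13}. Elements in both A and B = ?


A = {2, 3, 5, 7, 10}
B = {1, 3, 8, 9, 10, 13}
Region: in both A and B
Elements: {3, 10}

Elements in both A and B: {3, 10}


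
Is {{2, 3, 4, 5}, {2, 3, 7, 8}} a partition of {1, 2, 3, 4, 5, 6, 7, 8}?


A partition requires: (1) non-empty parts, (2) pairwise disjoint, (3) union = U
Parts: {2, 3, 4, 5}, {2, 3, 7, 8}
Union of parts: {2, 3, 4, 5, 7, 8}
U = {1, 2, 3, 4, 5, 6, 7, 8}
All non-empty? True
Pairwise disjoint? False
Covers U? False

No, not a valid partition


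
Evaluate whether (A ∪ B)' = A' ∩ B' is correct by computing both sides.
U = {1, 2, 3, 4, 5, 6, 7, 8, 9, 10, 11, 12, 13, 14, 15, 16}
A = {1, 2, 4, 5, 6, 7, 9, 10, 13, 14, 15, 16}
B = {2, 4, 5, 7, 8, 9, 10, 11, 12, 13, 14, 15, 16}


LHS: A ∪ B = {1, 2, 4, 5, 6, 7, 8, 9, 10, 11, 12, 13, 14, 15, 16}
(A ∪ B)' = U \ (A ∪ B) = {3}
A' = {3, 8, 11, 12}, B' = {1, 3, 6}
Claimed RHS: A' ∩ B' = {3}
Identity is VALID: LHS = RHS = {3} ✓

Identity is valid. (A ∪ B)' = A' ∩ B' = {3}


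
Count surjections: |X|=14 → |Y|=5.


n = |X| = 14, k = |Y| = 5. Surjections via inclusion-exclusion:
S(n,k) = Σ(-1)^i × C(k,i) × (k-i)^n, i=0 to k
i=0: (-1)^0×C(5,0)×5^14 = 6103515625
i=1: (-1)^1×C(5,1)×4^14 = -1342177280
i=2: (-1)^2×C(5,2)×3^14 = 47829690
i=3: (-1)^3×C(5,3)×2^14 = -163840
i=4: (-1)^4×C(5,4)×1^14 = 5
i=5: (-1)^5×C(5,5)×0^14 = 0
Total = 4809004200

Number of surjections = 4809004200


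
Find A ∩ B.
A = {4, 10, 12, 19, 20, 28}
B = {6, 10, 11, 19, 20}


A ∩ B = elements in both A and B
A = {4, 10, 12, 19, 20, 28}
B = {6, 10, 11, 19, 20}
A ∩ B = {10, 19, 20}

A ∩ B = {10, 19, 20}


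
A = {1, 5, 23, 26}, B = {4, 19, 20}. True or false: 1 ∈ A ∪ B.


A = {1, 5, 23, 26}, B = {4, 19, 20}
A ∪ B = all elements in A or B
A ∪ B = {1, 4, 5, 19, 20, 23, 26}
Checking if 1 ∈ A ∪ B
1 is in A ∪ B → True

1 ∈ A ∪ B


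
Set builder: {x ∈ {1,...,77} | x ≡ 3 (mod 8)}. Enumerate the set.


Checking each candidate:
Condition: x in {1,...,77} with x ≡ 3 (mod 8)
Result = {3, 11, 19, 27, 35, 43, 51, 59, 67, 75}

{3, 11, 19, 27, 35, 43, 51, 59, 67, 75}


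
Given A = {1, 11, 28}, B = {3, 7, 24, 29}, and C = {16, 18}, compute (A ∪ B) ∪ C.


A ∪ B = {1, 3, 7, 11, 24, 28, 29}
(A ∪ B) ∪ C = {1, 3, 7, 11, 16, 18, 24, 28, 29}

A ∪ B ∪ C = {1, 3, 7, 11, 16, 18, 24, 28, 29}


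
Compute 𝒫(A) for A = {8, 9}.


|A| = 2, so |P(A)| = 2^2 = 4
Enumerate subsets by cardinality (0 to 2):
∅, {8}, {9}, {8, 9}

P(A) has 4 subsets: ∅, {8}, {9}, {8, 9}


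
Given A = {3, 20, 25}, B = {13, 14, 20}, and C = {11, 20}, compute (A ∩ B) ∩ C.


A ∩ B = {20}
(A ∩ B) ∩ C = {20}

A ∩ B ∩ C = {20}


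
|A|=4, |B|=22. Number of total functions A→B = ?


Each of |A| = 4 inputs maps to any of |B| = 22 outputs.
# functions = |B|^|A| = 22^4
= 234256

Number of functions = 234256


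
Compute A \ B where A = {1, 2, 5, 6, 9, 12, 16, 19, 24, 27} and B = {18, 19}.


A \ B = elements in A but not in B
A = {1, 2, 5, 6, 9, 12, 16, 19, 24, 27}
B = {18, 19}
Remove from A any elements in B
A \ B = {1, 2, 5, 6, 9, 12, 16, 24, 27}

A \ B = {1, 2, 5, 6, 9, 12, 16, 24, 27}


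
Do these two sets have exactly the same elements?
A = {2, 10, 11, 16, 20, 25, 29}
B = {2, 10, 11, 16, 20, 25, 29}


Two sets are equal iff they have exactly the same elements.
A = {2, 10, 11, 16, 20, 25, 29}
B = {2, 10, 11, 16, 20, 25, 29}
Same elements → A = B

Yes, A = B


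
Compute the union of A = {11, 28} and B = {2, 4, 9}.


A ∪ B = all elements in A or B (or both)
A = {11, 28}
B = {2, 4, 9}
A ∪ B = {2, 4, 9, 11, 28}

A ∪ B = {2, 4, 9, 11, 28}


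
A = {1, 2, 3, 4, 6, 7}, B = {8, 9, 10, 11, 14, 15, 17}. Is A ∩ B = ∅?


Disjoint means A ∩ B = ∅.
A ∩ B = ∅
A ∩ B = ∅, so A and B are disjoint.

Yes, A and B are disjoint


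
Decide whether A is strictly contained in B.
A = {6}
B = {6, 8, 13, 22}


A ⊂ B requires: A ⊆ B AND A ≠ B.
A ⊆ B? Yes
A = B? No
A ⊂ B: Yes (A is a proper subset of B)

Yes, A ⊂ B


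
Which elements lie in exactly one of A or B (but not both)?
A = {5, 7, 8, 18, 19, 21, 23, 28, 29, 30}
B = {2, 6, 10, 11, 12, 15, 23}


A △ B = (A \ B) ∪ (B \ A) = elements in exactly one of A or B
A \ B = {5, 7, 8, 18, 19, 21, 28, 29, 30}
B \ A = {2, 6, 10, 11, 12, 15}
A △ B = {2, 5, 6, 7, 8, 10, 11, 12, 15, 18, 19, 21, 28, 29, 30}

A △ B = {2, 5, 6, 7, 8, 10, 11, 12, 15, 18, 19, 21, 28, 29, 30}


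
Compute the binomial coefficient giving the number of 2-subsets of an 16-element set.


C(n,k) = n! / (k!(n-k)!)
C(16,2) = 16! / (2!14!)
= 120

C(16,2) = 120


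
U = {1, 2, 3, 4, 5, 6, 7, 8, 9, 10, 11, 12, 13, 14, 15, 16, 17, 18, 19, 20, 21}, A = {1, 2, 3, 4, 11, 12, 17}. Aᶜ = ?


Aᶜ = U \ A = elements in U but not in A
U = {1, 2, 3, 4, 5, 6, 7, 8, 9, 10, 11, 12, 13, 14, 15, 16, 17, 18, 19, 20, 21}
A = {1, 2, 3, 4, 11, 12, 17}
Aᶜ = {5, 6, 7, 8, 9, 10, 13, 14, 15, 16, 18, 19, 20, 21}

Aᶜ = {5, 6, 7, 8, 9, 10, 13, 14, 15, 16, 18, 19, 20, 21}


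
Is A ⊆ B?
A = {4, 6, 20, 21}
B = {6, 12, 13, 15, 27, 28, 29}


A ⊆ B means every element of A is in B.
Elements in A not in B: {4, 20, 21}
So A ⊄ B.

No, A ⊄ B


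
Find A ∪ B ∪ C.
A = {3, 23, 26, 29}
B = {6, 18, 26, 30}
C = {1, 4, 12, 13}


A ∪ B = {3, 6, 18, 23, 26, 29, 30}
(A ∪ B) ∪ C = {1, 3, 4, 6, 12, 13, 18, 23, 26, 29, 30}

A ∪ B ∪ C = {1, 3, 4, 6, 12, 13, 18, 23, 26, 29, 30}


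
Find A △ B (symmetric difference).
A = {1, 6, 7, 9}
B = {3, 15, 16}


A △ B = (A \ B) ∪ (B \ A) = elements in exactly one of A or B
A \ B = {1, 6, 7, 9}
B \ A = {3, 15, 16}
A △ B = {1, 3, 6, 7, 9, 15, 16}

A △ B = {1, 3, 6, 7, 9, 15, 16}


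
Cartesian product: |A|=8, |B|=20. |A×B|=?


|A × B| = |A| × |B|
= 8 × 20
= 160

|A × B| = 160


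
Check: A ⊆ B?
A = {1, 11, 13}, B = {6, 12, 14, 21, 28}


A ⊆ B means every element of A is in B.
Elements in A not in B: {1, 11, 13}
So A ⊄ B.

No, A ⊄ B


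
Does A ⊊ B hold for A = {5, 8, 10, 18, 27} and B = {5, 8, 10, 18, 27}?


A ⊂ B requires: A ⊆ B AND A ≠ B.
A ⊆ B? Yes
A = B? Yes
A = B, so A is not a PROPER subset.

No, A is not a proper subset of B


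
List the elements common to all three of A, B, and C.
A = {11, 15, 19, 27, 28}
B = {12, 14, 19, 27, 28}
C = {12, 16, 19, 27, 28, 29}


A ∩ B = {19, 27, 28}
(A ∩ B) ∩ C = {19, 27, 28}

A ∩ B ∩ C = {19, 27, 28}


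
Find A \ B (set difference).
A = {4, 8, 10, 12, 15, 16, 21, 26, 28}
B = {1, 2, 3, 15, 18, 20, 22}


A \ B = elements in A but not in B
A = {4, 8, 10, 12, 15, 16, 21, 26, 28}
B = {1, 2, 3, 15, 18, 20, 22}
Remove from A any elements in B
A \ B = {4, 8, 10, 12, 16, 21, 26, 28}

A \ B = {4, 8, 10, 12, 16, 21, 26, 28}


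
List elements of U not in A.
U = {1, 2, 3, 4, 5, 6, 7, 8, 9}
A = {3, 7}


Aᶜ = U \ A = elements in U but not in A
U = {1, 2, 3, 4, 5, 6, 7, 8, 9}
A = {3, 7}
Aᶜ = {1, 2, 4, 5, 6, 8, 9}

Aᶜ = {1, 2, 4, 5, 6, 8, 9}


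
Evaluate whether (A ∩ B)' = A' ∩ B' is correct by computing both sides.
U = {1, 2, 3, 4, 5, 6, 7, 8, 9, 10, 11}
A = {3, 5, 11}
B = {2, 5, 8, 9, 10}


LHS: A ∩ B = {5}
(A ∩ B)' = U \ (A ∩ B) = {1, 2, 3, 4, 6, 7, 8, 9, 10, 11}
A' = {1, 2, 4, 6, 7, 8, 9, 10}, B' = {1, 3, 4, 6, 7, 11}
Claimed RHS: A' ∩ B' = {1, 4, 6, 7}
Identity is INVALID: LHS = {1, 2, 3, 4, 6, 7, 8, 9, 10, 11} but the RHS claimed here equals {1, 4, 6, 7}. The correct form is (A ∩ B)' = A' ∪ B'.

Identity is invalid: (A ∩ B)' = {1, 2, 3, 4, 6, 7, 8, 9, 10, 11} but A' ∩ B' = {1, 4, 6, 7}. The correct De Morgan law is (A ∩ B)' = A' ∪ B'.


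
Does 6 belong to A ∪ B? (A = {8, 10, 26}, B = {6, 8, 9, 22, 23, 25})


A = {8, 10, 26}, B = {6, 8, 9, 22, 23, 25}
A ∪ B = all elements in A or B
A ∪ B = {6, 8, 9, 10, 22, 23, 25, 26}
Checking if 6 ∈ A ∪ B
6 is in A ∪ B → True

6 ∈ A ∪ B


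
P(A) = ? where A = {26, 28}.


|A| = 2, so |P(A)| = 2^2 = 4
Enumerate subsets by cardinality (0 to 2):
∅, {26}, {28}, {26, 28}

P(A) has 4 subsets: ∅, {26}, {28}, {26, 28}


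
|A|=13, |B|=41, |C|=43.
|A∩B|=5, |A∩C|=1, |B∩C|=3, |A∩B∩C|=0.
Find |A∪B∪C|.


|A∪B∪C| = |A|+|B|+|C| - |A∩B|-|A∩C|-|B∩C| + |A∩B∩C|
= 13+41+43 - 5-1-3 + 0
= 97 - 9 + 0
= 88

|A ∪ B ∪ C| = 88


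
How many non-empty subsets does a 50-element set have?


Total subsets = 2^n = 2^50 = 1125899906842624
Non-empty subsets exclude the empty set: 2^n - 1
= 1125899906842624 - 1
= 1125899906842623

Number of non-empty subsets = 1125899906842623


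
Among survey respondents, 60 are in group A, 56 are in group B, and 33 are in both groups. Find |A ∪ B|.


|A ∪ B| = |A| + |B| - |A ∩ B|
= 60 + 56 - 33
= 83

|A ∪ B| = 83


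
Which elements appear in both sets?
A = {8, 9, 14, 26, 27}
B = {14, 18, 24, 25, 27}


A ∩ B = elements in both A and B
A = {8, 9, 14, 26, 27}
B = {14, 18, 24, 25, 27}
A ∩ B = {14, 27}

A ∩ B = {14, 27}


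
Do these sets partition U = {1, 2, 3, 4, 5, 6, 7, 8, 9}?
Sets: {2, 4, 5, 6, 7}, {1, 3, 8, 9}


A partition requires: (1) non-empty parts, (2) pairwise disjoint, (3) union = U
Parts: {2, 4, 5, 6, 7}, {1, 3, 8, 9}
Union of parts: {1, 2, 3, 4, 5, 6, 7, 8, 9}
U = {1, 2, 3, 4, 5, 6, 7, 8, 9}
All non-empty? True
Pairwise disjoint? True
Covers U? True

Yes, valid partition


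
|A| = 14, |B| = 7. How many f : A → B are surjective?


n = |A| = 14, k = |B| = 7. Surjections via inclusion-exclusion:
S(n,k) = Σ(-1)^i × C(k,i) × (k-i)^n, i=0 to k
i=0: (-1)^0×C(7,0)×7^14 = 678223072849
i=1: (-1)^1×C(7,1)×6^14 = -548549148672
i=2: (-1)^2×C(7,2)×5^14 = 128173828125
i=3: (-1)^3×C(7,3)×4^14 = -9395240960
i=4: (-1)^4×C(7,4)×3^14 = 167403915
i=5: (-1)^5×C(7,5)×2^14 = -344064
i=6: (-1)^6×C(7,6)×1^14 = 7
i=7: (-1)^7×C(7,7)×0^14 = 0
Total = 248619571200

Number of surjections = 248619571200


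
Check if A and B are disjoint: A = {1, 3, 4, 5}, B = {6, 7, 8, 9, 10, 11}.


Disjoint means A ∩ B = ∅.
A ∩ B = ∅
A ∩ B = ∅, so A and B are disjoint.

Yes, A and B are disjoint


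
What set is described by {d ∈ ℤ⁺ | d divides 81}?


Checking each candidate:
Condition: positive divisors of 81
Result = {1, 3, 9, 27, 81}

{1, 3, 9, 27, 81}


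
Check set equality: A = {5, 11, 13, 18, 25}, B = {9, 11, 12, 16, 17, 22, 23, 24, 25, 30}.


Two sets are equal iff they have exactly the same elements.
A = {5, 11, 13, 18, 25}
B = {9, 11, 12, 16, 17, 22, 23, 24, 25, 30}
Differences: {5, 9, 12, 13, 16, 17, 18, 22, 23, 24, 30}
A ≠ B

No, A ≠ B


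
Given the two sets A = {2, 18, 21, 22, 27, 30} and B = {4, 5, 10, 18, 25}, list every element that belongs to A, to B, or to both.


A ∪ B = all elements in A or B (or both)
A = {2, 18, 21, 22, 27, 30}
B = {4, 5, 10, 18, 25}
A ∪ B = {2, 4, 5, 10, 18, 21, 22, 25, 27, 30}

A ∪ B = {2, 4, 5, 10, 18, 21, 22, 25, 27, 30}


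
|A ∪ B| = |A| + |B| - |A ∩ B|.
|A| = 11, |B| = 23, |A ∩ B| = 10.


|A ∪ B| = |A| + |B| - |A ∩ B|
= 11 + 23 - 10
= 24

|A ∪ B| = 24


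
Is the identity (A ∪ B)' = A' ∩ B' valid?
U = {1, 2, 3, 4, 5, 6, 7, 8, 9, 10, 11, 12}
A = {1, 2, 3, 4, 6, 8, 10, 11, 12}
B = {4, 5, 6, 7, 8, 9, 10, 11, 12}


LHS: A ∪ B = {1, 2, 3, 4, 5, 6, 7, 8, 9, 10, 11, 12}
(A ∪ B)' = U \ (A ∪ B) = ∅
A' = {5, 7, 9}, B' = {1, 2, 3}
Claimed RHS: A' ∩ B' = ∅
Identity is VALID: LHS = RHS = ∅ ✓

Identity is valid. (A ∪ B)' = A' ∩ B' = ∅


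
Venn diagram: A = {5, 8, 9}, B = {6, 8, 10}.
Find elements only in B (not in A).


A = {5, 8, 9}
B = {6, 8, 10}
Region: only in B (not in A)
Elements: {6, 10}

Elements only in B (not in A): {6, 10}


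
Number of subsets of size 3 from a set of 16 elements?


C(n,k) = n! / (k!(n-k)!)
C(16,3) = 16! / (3!13!)
= 560

C(16,3) = 560


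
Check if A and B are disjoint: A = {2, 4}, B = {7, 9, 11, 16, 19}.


Disjoint means A ∩ B = ∅.
A ∩ B = ∅
A ∩ B = ∅, so A and B are disjoint.

Yes, A and B are disjoint


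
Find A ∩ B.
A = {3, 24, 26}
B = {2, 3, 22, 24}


A ∩ B = elements in both A and B
A = {3, 24, 26}
B = {2, 3, 22, 24}
A ∩ B = {3, 24}

A ∩ B = {3, 24}


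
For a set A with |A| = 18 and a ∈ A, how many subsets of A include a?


Subsets of A containing a correspond to subsets of A \ {a}, which has 17 elements.
Count = 2^(n-1) = 2^17
= 131072

Number of subsets containing a = 131072


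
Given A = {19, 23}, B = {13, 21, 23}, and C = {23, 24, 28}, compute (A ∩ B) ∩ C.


A ∩ B = {23}
(A ∩ B) ∩ C = {23}

A ∩ B ∩ C = {23}


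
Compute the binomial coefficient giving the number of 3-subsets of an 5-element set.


C(n,k) = n! / (k!(n-k)!)
C(5,3) = 5! / (3!2!)
= 10

C(5,3) = 10


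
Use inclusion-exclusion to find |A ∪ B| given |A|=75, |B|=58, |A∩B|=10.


|A ∪ B| = |A| + |B| - |A ∩ B|
= 75 + 58 - 10
= 123

|A ∪ B| = 123


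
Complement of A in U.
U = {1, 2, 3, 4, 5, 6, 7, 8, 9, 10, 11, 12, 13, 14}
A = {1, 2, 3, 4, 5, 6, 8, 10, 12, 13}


Aᶜ = U \ A = elements in U but not in A
U = {1, 2, 3, 4, 5, 6, 7, 8, 9, 10, 11, 12, 13, 14}
A = {1, 2, 3, 4, 5, 6, 8, 10, 12, 13}
Aᶜ = {7, 9, 11, 14}

Aᶜ = {7, 9, 11, 14}


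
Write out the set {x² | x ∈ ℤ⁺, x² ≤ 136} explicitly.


Checking each candidate:
Condition: positive perfect squares ≤ 136
Result = {1, 4, 9, 16, 25, 36, 49, 64, 81, 100, 121}

{1, 4, 9, 16, 25, 36, 49, 64, 81, 100, 121}


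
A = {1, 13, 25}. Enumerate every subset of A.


|A| = 3, so |P(A)| = 2^3 = 8
Enumerate subsets by cardinality (0 to 3):
∅, {1}, {13}, {25}, {1, 13}, {1, 25}, {13, 25}, {1, 13, 25}

P(A) has 8 subsets: ∅, {1}, {13}, {25}, {1, 13}, {1, 25}, {13, 25}, {1, 13, 25}


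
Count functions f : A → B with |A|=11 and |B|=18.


Each of |A| = 11 inputs maps to any of |B| = 18 outputs.
# functions = |B|^|A| = 18^11
= 64268410079232

Number of functions = 64268410079232


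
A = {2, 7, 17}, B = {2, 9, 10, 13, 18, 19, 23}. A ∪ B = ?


A ∪ B = all elements in A or B (or both)
A = {2, 7, 17}
B = {2, 9, 10, 13, 18, 19, 23}
A ∪ B = {2, 7, 9, 10, 13, 17, 18, 19, 23}

A ∪ B = {2, 7, 9, 10, 13, 17, 18, 19, 23}


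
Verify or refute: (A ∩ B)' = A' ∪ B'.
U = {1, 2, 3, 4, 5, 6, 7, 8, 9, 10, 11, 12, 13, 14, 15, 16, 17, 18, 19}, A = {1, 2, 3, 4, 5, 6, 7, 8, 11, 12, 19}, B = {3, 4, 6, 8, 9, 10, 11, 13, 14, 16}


LHS: A ∩ B = {3, 4, 6, 8, 11}
(A ∩ B)' = U \ (A ∩ B) = {1, 2, 5, 7, 9, 10, 12, 13, 14, 15, 16, 17, 18, 19}
A' = {9, 10, 13, 14, 15, 16, 17, 18}, B' = {1, 2, 5, 7, 12, 15, 17, 18, 19}
Claimed RHS: A' ∪ B' = {1, 2, 5, 7, 9, 10, 12, 13, 14, 15, 16, 17, 18, 19}
Identity is VALID: LHS = RHS = {1, 2, 5, 7, 9, 10, 12, 13, 14, 15, 16, 17, 18, 19} ✓

Identity is valid. (A ∩ B)' = A' ∪ B' = {1, 2, 5, 7, 9, 10, 12, 13, 14, 15, 16, 17, 18, 19}


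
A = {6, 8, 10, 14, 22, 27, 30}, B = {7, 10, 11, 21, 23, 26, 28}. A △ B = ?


A △ B = (A \ B) ∪ (B \ A) = elements in exactly one of A or B
A \ B = {6, 8, 14, 22, 27, 30}
B \ A = {7, 11, 21, 23, 26, 28}
A △ B = {6, 7, 8, 11, 14, 21, 22, 23, 26, 27, 28, 30}

A △ B = {6, 7, 8, 11, 14, 21, 22, 23, 26, 27, 28, 30}


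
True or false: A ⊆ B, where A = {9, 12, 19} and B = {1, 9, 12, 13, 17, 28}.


A ⊆ B means every element of A is in B.
Elements in A not in B: {19}
So A ⊄ B.

No, A ⊄ B


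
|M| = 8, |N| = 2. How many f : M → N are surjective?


n = |M| = 8, k = |N| = 2. Surjections via inclusion-exclusion:
S(n,k) = Σ(-1)^i × C(k,i) × (k-i)^n, i=0 to k
i=0: (-1)^0×C(2,0)×2^8 = 256
i=1: (-1)^1×C(2,1)×1^8 = -2
i=2: (-1)^2×C(2,2)×0^8 = 0
Total = 254

Number of surjections = 254


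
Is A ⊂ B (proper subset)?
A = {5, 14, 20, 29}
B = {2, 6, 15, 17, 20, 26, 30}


A ⊂ B requires: A ⊆ B AND A ≠ B.
A ⊆ B? No
A ⊄ B, so A is not a proper subset.

No, A is not a proper subset of B


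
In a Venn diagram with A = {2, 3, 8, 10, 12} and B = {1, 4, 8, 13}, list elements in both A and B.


A = {2, 3, 8, 10, 12}
B = {1, 4, 8, 13}
Region: in both A and B
Elements: {8}

Elements in both A and B: {8}


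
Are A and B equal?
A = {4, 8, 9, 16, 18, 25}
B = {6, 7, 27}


Two sets are equal iff they have exactly the same elements.
A = {4, 8, 9, 16, 18, 25}
B = {6, 7, 27}
Differences: {4, 6, 7, 8, 9, 16, 18, 25, 27}
A ≠ B

No, A ≠ B


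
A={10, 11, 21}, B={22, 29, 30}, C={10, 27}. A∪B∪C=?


A ∪ B = {10, 11, 21, 22, 29, 30}
(A ∪ B) ∪ C = {10, 11, 21, 22, 27, 29, 30}

A ∪ B ∪ C = {10, 11, 21, 22, 27, 29, 30}


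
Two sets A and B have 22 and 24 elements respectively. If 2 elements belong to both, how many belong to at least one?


|A ∪ B| = |A| + |B| - |A ∩ B|
= 22 + 24 - 2
= 44

|A ∪ B| = 44


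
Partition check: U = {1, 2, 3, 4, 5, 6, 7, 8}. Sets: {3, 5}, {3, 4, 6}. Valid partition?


A partition requires: (1) non-empty parts, (2) pairwise disjoint, (3) union = U
Parts: {3, 5}, {3, 4, 6}
Union of parts: {3, 4, 5, 6}
U = {1, 2, 3, 4, 5, 6, 7, 8}
All non-empty? True
Pairwise disjoint? False
Covers U? False

No, not a valid partition


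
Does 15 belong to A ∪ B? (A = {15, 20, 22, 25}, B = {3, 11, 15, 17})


A = {15, 20, 22, 25}, B = {3, 11, 15, 17}
A ∪ B = all elements in A or B
A ∪ B = {3, 11, 15, 17, 20, 22, 25}
Checking if 15 ∈ A ∪ B
15 is in A ∪ B → True

15 ∈ A ∪ B


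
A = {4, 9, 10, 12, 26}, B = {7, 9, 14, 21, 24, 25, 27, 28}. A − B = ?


A \ B = elements in A but not in B
A = {4, 9, 10, 12, 26}
B = {7, 9, 14, 21, 24, 25, 27, 28}
Remove from A any elements in B
A \ B = {4, 10, 12, 26}

A \ B = {4, 10, 12, 26}


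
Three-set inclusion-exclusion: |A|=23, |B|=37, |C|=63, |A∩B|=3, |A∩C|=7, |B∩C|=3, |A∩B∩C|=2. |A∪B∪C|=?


|A∪B∪C| = |A|+|B|+|C| - |A∩B|-|A∩C|-|B∩C| + |A∩B∩C|
= 23+37+63 - 3-7-3 + 2
= 123 - 13 + 2
= 112

|A ∪ B ∪ C| = 112


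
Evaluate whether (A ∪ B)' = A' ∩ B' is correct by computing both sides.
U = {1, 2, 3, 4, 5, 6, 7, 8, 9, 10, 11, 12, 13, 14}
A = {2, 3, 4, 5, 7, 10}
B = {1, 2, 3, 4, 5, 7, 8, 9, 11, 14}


LHS: A ∪ B = {1, 2, 3, 4, 5, 7, 8, 9, 10, 11, 14}
(A ∪ B)' = U \ (A ∪ B) = {6, 12, 13}
A' = {1, 6, 8, 9, 11, 12, 13, 14}, B' = {6, 10, 12, 13}
Claimed RHS: A' ∩ B' = {6, 12, 13}
Identity is VALID: LHS = RHS = {6, 12, 13} ✓

Identity is valid. (A ∪ B)' = A' ∩ B' = {6, 12, 13}


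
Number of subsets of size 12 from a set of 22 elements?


C(n,k) = n! / (k!(n-k)!)
C(22,12) = 22! / (12!10!)
= 646646

C(22,12) = 646646


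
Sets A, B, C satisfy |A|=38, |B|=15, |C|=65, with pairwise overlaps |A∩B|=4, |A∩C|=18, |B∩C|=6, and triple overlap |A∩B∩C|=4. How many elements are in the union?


|A∪B∪C| = |A|+|B|+|C| - |A∩B|-|A∩C|-|B∩C| + |A∩B∩C|
= 38+15+65 - 4-18-6 + 4
= 118 - 28 + 4
= 94

|A ∪ B ∪ C| = 94


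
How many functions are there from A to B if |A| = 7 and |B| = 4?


Each of |A| = 7 inputs maps to any of |B| = 4 outputs.
# functions = |B|^|A| = 4^7
= 16384

Number of functions = 16384


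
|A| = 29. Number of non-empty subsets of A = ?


Total subsets = 2^n = 2^29 = 536870912
Non-empty subsets exclude the empty set: 2^n - 1
= 536870912 - 1
= 536870911

Number of non-empty subsets = 536870911
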